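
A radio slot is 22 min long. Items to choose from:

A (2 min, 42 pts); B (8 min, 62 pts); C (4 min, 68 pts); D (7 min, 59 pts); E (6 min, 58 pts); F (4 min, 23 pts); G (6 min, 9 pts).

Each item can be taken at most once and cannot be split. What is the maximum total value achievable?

Check high-value combinations within 22 min:
- A+B+C+D: duration 2+8+4+7=21, value 42+62+68+59=231
- A+B+C+E: duration 2+8+4+6=20, value 42+62+68+58=230
- A+C+D+E: duration 2+4+7+6=19, value 42+68+59+58=227
- B+C+E+F: duration 8+4+6+4=22, value 62+68+58+23=211
- C+D+E+F: duration 4+7+6+4=21, value 68+59+58+23=208
Best: 231 pts.

231 pts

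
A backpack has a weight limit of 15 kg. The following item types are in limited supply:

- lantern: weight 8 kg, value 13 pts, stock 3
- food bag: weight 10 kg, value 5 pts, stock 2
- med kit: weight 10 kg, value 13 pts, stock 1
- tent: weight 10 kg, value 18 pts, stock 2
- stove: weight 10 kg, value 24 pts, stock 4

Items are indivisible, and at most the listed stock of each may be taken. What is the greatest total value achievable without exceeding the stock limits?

24 pts

Top feasible selections:
- 1×stove: weight 10, value 24
- 1×tent: weight 10, value 18
- 1×lantern: weight 8, value 13
Best: 24 pts.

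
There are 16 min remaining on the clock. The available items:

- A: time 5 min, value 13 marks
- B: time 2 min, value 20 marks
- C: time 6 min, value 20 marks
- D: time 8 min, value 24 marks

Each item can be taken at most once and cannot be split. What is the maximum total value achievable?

64 marks

Check high-value combinations within 16 min:
- B+C+D: time 2+6+8=16, value 20+20+24=64
- A+B+D: time 5+2+8=15, value 13+20+24=57
- A+B+C: time 5+2+6=13, value 13+20+20=53
Best: 64 marks.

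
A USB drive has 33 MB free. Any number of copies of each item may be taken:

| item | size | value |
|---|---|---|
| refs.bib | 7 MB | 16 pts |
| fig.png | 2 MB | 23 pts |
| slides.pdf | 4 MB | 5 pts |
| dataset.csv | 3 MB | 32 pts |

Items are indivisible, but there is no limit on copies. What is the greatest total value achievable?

377 pts

Best value-per-unit is fig.png at 23/2; filling with it alone gives 16×23 = 368.
Optimal mix: 15×fig.png + 1×dataset.csv → size 33, value 377.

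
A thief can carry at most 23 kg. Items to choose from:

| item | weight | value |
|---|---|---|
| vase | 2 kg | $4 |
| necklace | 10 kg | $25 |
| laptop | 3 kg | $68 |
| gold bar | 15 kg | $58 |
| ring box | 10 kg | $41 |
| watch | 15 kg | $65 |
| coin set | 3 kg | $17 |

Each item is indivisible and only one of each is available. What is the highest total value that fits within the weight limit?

$154

Check high-value combinations within 23 kg:
- vase+laptop+watch+coin set: weight 2+3+15+3=23, value 4+68+65+17=154
- laptop+watch+coin set: weight 3+15+3=21, value 68+65+17=150
- vase+laptop+gold bar+coin set: weight 2+3+15+3=23, value 4+68+58+17=147
- laptop+gold bar+coin set: weight 3+15+3=21, value 68+58+17=143
- vase+laptop+watch: weight 2+3+15=20, value 4+68+65=137
Best: $154.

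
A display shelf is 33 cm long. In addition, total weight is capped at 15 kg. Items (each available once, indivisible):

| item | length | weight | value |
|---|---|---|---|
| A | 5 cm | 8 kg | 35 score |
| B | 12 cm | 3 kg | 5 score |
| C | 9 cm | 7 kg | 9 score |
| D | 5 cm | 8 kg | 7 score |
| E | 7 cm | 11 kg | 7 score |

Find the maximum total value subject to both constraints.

Feasible sets respecting both limits:
- A+C: length 14, weight 15, value 44
- A+B: length 17, weight 11, value 40
- A: length 5, weight 8, value 35
Best: 44 score.

44 score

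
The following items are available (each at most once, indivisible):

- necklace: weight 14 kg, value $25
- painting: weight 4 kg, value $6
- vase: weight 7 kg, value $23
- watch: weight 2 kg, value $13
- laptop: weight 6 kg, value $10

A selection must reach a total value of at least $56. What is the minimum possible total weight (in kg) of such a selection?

Subsets with value ≥ 56, sorted by total weight:
- necklace+vase+watch: weight 23, value 61
- necklace+painting+vase+watch: weight 27, value 67
- necklace+vase+laptop: weight 27, value 58
- necklace+vase+watch+laptop: weight 29, value 71
Minimum weight: 23 kg.

23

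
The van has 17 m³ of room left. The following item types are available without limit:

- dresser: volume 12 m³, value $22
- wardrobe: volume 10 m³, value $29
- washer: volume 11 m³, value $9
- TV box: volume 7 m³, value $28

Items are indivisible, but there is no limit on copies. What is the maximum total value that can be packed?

$57

Best value-per-unit is TV box at 28/7; filling with it alone gives 2×28 = 56.
Optimal mix: 1×wardrobe + 1×TV box → volume 17, value 57.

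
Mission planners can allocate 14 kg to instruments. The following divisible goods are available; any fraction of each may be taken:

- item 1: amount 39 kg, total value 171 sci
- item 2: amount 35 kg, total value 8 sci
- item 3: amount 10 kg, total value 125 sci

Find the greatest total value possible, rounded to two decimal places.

142.54

Take in order of value per unit:
- item 3 (125/10 per unit): all 10 → value 125, running total 125.00
- item 1 (171/39 per unit): 4 of 39 → value 4×171/39 = 17.5385, running total 142.54
Total 142.54.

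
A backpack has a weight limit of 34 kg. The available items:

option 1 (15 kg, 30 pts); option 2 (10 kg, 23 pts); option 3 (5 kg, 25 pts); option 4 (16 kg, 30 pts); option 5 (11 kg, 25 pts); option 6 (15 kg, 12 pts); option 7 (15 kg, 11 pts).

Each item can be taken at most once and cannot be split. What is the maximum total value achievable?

This is a 0/1 knapsack; check combinations near the capacity.
- option 1+option 3+option 5: weight 15+5+11=31, value 30+25+25=80
- option 3+option 4+option 5: weight 5+16+11=32, value 25+30+25=80
- option 1+option 2+option 3: weight 15+10+5=30, value 30+23+25=78
Best: 80 pts.

80 pts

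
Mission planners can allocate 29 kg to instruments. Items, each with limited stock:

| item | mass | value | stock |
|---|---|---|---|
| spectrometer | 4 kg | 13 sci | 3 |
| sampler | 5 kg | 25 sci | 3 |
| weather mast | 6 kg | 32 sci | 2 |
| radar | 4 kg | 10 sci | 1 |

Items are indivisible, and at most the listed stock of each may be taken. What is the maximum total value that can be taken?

Best selections within mass 29 and stock limits:
- 3×sampler + 2×weather mast: mass 27, value 139
- 2×spectrometer + 3×sampler + 1×weather mast: mass 29, value 133
- 1×spectrometer + 3×sampler + 1×weather mast + 1×radar: mass 29, value 130
- 3×spectrometer + 1×sampler + 2×weather mast: mass 29, value 128
Best: 139 sci.

139 sci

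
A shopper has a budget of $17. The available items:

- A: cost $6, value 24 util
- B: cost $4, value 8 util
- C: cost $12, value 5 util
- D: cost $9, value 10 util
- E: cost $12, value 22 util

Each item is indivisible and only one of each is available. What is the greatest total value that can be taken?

34 util

Check high-value combinations within $17:
- A+D: cost 6+9=15, value 24+10=34
- A+B: cost 6+4=10, value 24+8=32
- B+E: cost 4+12=16, value 8+22=30
- A: cost 6, value 24
Best: 34 util.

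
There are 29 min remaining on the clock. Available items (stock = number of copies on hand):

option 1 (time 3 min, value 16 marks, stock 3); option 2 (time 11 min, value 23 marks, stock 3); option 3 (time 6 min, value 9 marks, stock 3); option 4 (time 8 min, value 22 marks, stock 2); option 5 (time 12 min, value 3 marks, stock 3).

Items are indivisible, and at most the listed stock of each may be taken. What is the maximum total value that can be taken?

93 marks

Best selections within time 29 and stock limits:
- 3×option 1 + 1×option 2 + 1×option 4: time 28, value 93
- 3×option 1 + 2×option 4: time 25, value 92
- 3×option 1 + 2×option 3 + 1×option 4: time 29, value 88
Best: 93 marks.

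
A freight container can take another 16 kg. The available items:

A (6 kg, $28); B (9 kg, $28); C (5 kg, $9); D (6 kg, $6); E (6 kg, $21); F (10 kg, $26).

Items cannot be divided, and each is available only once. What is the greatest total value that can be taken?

This is a 0/1 knapsack; check combinations near the capacity.
- A+B: weight 6+9=15, value 28+28=56
- A+F: weight 6+10=16, value 28+26=54
- A+E: weight 6+6=12, value 28+21=49
- B+E: weight 9+6=15, value 28+21=49
Best: $56.

$56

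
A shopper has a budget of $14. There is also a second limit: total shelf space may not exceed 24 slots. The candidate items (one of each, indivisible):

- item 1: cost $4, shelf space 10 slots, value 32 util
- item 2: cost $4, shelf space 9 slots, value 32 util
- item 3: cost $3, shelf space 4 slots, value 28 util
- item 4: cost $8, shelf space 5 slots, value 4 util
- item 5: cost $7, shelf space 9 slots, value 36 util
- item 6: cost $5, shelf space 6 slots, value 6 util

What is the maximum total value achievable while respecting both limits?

96 util

Feasible sets respecting both limits:
- item 1+item 3+item 5: cost 14, shelf space 23, value 96
- item 2+item 3+item 5: cost 14, shelf space 22, value 96
- item 1+item 2+item 3: cost 11, shelf space 23, value 92
Best: 96 util.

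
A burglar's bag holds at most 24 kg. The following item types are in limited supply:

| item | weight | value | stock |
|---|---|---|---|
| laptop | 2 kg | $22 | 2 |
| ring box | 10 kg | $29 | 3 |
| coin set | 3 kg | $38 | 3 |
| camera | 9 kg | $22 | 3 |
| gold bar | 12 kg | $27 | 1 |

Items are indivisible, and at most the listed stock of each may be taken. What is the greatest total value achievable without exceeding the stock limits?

Best selections within weight 24 and stock limits:
- 2×laptop + 1×ring box + 3×coin set: weight 23, value 187
- 2×laptop + 3×coin set + 1×camera: weight 22, value 180
- 1×laptop + 1×ring box + 3×coin set: weight 21, value 165
Best: $187.

$187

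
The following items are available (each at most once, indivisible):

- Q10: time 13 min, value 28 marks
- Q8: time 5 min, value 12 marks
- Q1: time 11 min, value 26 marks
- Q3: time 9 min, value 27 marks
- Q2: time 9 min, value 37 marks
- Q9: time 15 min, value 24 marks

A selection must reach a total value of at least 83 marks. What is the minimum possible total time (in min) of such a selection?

Subsets with value ≥ 83, sorted by total time:
- Q1+Q3+Q2: time 29, value 90
- Q10+Q3+Q2: time 31, value 92
Minimum time: 29 min.

29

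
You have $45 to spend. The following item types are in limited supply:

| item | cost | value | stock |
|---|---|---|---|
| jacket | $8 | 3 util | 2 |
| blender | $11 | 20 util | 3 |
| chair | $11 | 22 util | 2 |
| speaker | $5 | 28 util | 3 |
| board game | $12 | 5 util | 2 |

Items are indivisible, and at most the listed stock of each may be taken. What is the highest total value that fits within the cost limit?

Best selections within cost 45 and stock limits:
- 1×jacket + 2×chair + 3×speaker: cost 45, value 131
- 1×jacket + 1×blender + 1×chair + 3×speaker: cost 45, value 129
- 2×chair + 3×speaker: cost 37, value 128
Best: 131 util.

131 util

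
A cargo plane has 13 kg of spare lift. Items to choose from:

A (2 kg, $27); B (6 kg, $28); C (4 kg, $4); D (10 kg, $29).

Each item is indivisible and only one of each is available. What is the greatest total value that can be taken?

$59

Check high-value combinations within 13 kg:
- A+B+C: weight 2+6+4=12, value 27+28+4=59
- A+D: weight 2+10=12, value 27+29=56
- A+B: weight 2+6=8, value 27+28=55
- B+C: weight 6+4=10, value 28+4=32
Best: $59.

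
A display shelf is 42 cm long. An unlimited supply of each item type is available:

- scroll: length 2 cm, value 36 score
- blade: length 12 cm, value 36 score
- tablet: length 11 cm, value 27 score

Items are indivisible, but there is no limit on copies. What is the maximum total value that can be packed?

756 score

Best value-per-unit is scroll at 36/2, and filling with it alone uses length 21×2=42. No mix of the others beats 21×36 = 756.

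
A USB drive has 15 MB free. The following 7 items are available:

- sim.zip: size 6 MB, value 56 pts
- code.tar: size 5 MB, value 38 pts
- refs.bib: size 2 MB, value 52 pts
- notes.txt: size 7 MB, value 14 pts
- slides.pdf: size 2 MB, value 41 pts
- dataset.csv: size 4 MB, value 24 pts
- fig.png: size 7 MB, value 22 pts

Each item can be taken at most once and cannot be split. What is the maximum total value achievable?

Check high-value combinations within 15 MB:
- sim.zip+code.tar+refs.bib+slides.pdf: size 6+5+2+2=15, value 56+38+52+41=187
- sim.zip+refs.bib+slides.pdf+dataset.csv: size 6+2+2+4=14, value 56+52+41+24=173
- code.tar+refs.bib+slides.pdf+dataset.csv: size 5+2+2+4=13, value 38+52+41+24=155
- sim.zip+refs.bib+slides.pdf: size 6+2+2=10, value 56+52+41=149
Best: 187 pts.

187 pts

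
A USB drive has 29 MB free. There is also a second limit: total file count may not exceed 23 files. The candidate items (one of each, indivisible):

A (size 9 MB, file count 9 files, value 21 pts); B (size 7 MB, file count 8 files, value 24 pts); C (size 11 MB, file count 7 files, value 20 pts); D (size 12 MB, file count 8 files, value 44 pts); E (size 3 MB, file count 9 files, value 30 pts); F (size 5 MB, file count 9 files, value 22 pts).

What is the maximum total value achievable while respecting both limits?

74 pts

Feasible sets respecting both limits:
- D+E: size 15, file count 17, value 74
- B+D: size 19, file count 16, value 68
- D+F: size 17, file count 17, value 66
- A+D: size 21, file count 17, value 65
Best: 74 pts.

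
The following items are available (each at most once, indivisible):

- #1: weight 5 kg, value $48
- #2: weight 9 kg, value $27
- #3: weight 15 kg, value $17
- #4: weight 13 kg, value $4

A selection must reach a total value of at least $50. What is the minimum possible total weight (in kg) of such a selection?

Subsets with value ≥ 50, sorted by total weight:
- #1+#2: weight 14, value 75
- #1+#4: weight 18, value 52
Minimum weight: 14 kg.

14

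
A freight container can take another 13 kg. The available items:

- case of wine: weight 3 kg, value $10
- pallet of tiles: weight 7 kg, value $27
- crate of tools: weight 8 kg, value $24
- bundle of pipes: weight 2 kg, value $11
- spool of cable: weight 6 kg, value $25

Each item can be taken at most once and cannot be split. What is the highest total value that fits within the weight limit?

Check high-value combinations within 13 kg:
- pallet of tiles+spool of cable: weight 7+6=13, value 27+25=52
- case of wine+pallet of tiles+bundle of pipes: weight 3+7+2=12, value 10+27+11=48
- case of wine+bundle of pipes+spool of cable: weight 3+2+6=11, value 10+11+25=46
- case of wine+crate of tools+bundle of pipes: weight 3+8+2=13, value 10+24+11=45
- pallet of tiles+bundle of pipes: weight 7+2=9, value 27+11=38
Best: $52.

$52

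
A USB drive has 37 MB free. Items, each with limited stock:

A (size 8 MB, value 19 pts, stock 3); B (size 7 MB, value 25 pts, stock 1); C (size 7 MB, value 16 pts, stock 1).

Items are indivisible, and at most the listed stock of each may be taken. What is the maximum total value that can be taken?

Best selections within size 37 and stock limits:
- 3×A + 1×B: size 31, value 82
- 2×A + 1×B + 1×C: size 30, value 79
- 3×A + 1×C: size 31, value 73
- 2×A + 1×B: size 23, value 63
Best: 82 pts.

82 pts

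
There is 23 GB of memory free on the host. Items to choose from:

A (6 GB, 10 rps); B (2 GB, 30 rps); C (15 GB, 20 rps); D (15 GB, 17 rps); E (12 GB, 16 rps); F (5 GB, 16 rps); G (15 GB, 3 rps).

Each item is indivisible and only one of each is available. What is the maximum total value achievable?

Check high-value combinations within 23 GB:
- B+C+F: memory 2+15+5=22, value 30+20+16=66
- B+D+F: memory 2+15+5=22, value 30+17+16=63
- B+E+F: memory 2+12+5=19, value 30+16+16=62
- A+B+C: memory 6+2+15=23, value 10+30+20=60
Best: 66 rps.

66 rps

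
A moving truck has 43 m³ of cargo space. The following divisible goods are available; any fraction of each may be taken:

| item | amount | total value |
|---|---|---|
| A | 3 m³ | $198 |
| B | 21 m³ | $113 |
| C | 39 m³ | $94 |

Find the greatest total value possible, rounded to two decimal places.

356.79

Take in order of value per unit:
- A (198/3 per unit): all 3 → value 198, running total 198.00
- B (113/21 per unit): all 21 → value 113, running total 311.00
- C (94/39 per unit): 19 of 39 → value 19×94/39 = 45.7949, running total 356.79
Total 356.79.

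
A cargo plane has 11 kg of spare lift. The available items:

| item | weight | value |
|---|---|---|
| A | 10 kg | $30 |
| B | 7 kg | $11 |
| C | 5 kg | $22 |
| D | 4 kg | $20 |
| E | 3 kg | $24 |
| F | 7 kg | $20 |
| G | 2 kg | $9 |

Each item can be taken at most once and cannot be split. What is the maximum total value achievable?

$55

This is a 0/1 knapsack; check combinations near the capacity.
- C+E+G: weight 5+3+2=10, value 22+24+9=55
- D+E+G: weight 4+3+2=9, value 20+24+9=53
- C+D+G: weight 5+4+2=11, value 22+20+9=51
- C+E: weight 5+3=8, value 22+24=46
Best: $55.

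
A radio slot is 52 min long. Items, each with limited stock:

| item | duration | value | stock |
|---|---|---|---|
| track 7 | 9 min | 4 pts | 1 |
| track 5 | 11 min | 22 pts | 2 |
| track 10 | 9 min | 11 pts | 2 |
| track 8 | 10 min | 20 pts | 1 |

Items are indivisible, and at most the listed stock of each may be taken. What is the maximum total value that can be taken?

86 pts

Top feasible selections:
- 2×track 5 + 2×track 10 + 1×track 8: duration 50, value 86
- 1×track 7 + 2×track 5 + 1×track 10 + 1×track 8: duration 50, value 79
- 2×track 5 + 1×track 10 + 1×track 8: duration 41, value 75
- 1×track 7 + 2×track 5 + 2×track 10: duration 49, value 70
Best: 86 pts.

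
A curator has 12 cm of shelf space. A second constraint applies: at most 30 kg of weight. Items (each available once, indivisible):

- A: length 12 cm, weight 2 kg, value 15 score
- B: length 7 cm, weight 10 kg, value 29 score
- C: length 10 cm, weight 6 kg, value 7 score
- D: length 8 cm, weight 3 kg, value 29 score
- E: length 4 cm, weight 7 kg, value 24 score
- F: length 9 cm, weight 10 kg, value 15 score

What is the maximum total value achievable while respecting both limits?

Feasible sets respecting both limits:
- B+E: length 11, weight 17, value 53
- D+E: length 12, weight 10, value 53
- B: length 7, weight 10, value 29
- D: length 8, weight 3, value 29
Best: 53 score.

53 score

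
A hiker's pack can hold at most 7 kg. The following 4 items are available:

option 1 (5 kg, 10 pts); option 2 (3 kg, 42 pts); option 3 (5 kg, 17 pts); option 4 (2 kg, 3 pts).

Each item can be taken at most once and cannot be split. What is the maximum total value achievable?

Check high-value combinations within 7 kg:
- option 2+option 4: weight 3+2=5, value 42+3=45
- option 2: weight 3, value 42
- option 3+option 4: weight 5+2=7, value 17+3=20
Best: 45 pts.

45 pts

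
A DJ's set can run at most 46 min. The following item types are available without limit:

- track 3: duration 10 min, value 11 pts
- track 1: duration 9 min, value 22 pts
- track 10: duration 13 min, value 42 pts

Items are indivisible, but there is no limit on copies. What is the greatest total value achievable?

Best value-per-unit is track 10 at 42/13; filling with it alone gives 3×42 = 126.
Optimal mix: 2×track 1 + 2×track 10 → duration 44, value 128.

128 pts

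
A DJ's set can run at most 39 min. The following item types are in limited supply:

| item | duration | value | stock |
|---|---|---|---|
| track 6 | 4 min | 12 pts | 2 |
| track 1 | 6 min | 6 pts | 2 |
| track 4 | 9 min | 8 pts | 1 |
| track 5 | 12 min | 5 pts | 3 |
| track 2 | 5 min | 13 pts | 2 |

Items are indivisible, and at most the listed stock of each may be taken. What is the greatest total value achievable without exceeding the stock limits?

70 pts

Best selections within duration 39 and stock limits:
- 2×track 6 + 2×track 1 + 1×track 4 + 2×track 2: duration 39, value 70
- 2×track 6 + 1×track 1 + 1×track 4 + 2×track 2: duration 33, value 64
- 2×track 6 + 1×track 4 + 1×track 5 + 2×track 2: duration 39, value 63
Best: 70 pts.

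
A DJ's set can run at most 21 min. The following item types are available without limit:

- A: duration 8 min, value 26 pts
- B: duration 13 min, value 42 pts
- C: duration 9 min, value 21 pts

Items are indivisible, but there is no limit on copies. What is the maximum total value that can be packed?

68 pts

Best value-per-unit is A at 26/8; filling with it alone gives 2×26 = 52.
Optimal mix: 1×A + 1×B → duration 21, value 68.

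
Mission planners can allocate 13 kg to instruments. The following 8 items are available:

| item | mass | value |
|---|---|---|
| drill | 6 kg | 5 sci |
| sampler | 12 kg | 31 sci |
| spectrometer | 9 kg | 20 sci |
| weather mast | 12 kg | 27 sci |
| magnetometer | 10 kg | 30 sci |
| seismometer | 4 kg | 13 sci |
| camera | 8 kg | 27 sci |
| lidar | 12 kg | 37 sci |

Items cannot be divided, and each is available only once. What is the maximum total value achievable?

40 sci

Check high-value combinations within 13 kg:
- seismometer+camera: mass 4+8=12, value 13+27=40
- lidar: mass 12, value 37
- spectrometer+seismometer: mass 9+4=13, value 20+13=33
- sampler: mass 12, value 31
- magnetometer: mass 10, value 30
Best: 40 sci.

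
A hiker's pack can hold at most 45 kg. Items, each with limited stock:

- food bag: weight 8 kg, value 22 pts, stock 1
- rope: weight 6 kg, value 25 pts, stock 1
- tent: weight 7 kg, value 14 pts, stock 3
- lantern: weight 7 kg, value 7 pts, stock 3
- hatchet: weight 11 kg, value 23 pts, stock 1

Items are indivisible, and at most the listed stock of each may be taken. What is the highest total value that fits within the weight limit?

98 pts

Top feasible selections:
- 1×food bag + 1×rope + 2×tent + 1×hatchet: weight 39, value 98
- 1×rope + 3×tent + 1×lantern + 1×hatchet: weight 45, value 97
- 1×food bag + 1×rope + 3×tent + 1×lantern: weight 42, value 96
- 1×food bag + 1×rope + 1×tent + 1×lantern + 1×hatchet: weight 39, value 91
Best: 98 pts.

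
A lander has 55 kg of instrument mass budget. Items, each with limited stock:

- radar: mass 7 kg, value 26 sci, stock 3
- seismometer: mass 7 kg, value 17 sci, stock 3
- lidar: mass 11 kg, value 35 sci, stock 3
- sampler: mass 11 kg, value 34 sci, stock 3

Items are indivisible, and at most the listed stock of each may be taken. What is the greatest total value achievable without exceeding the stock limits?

183 sci

Best selections within mass 55 and stock limits:
- 3×radar + 3×lidar: mass 54, value 183
- 3×radar + 2×lidar + 1×sampler: mass 54, value 182
- 3×radar + 1×lidar + 2×sampler: mass 54, value 181
Best: 183 sci.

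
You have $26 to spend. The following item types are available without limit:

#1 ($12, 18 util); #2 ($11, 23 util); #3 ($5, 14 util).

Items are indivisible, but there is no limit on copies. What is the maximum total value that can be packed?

Best value-per-unit is #3 at 14/5, and filling with it alone uses cost 5×5=25. No mix of the others beats 5×14 = 70.

70 util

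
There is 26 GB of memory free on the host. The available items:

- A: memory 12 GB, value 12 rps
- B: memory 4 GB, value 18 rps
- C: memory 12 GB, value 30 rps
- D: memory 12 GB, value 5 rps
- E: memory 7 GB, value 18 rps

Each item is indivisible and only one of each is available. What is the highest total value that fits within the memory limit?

66 rps

This is a 0/1 knapsack; check combinations near the capacity.
- B+C+E: memory 4+12+7=23, value 18+30+18=66
- B+C: memory 4+12=16, value 18+30=48
- C+E: memory 12+7=19, value 30+18=48
- A+B+E: memory 12+4+7=23, value 12+18+18=48
- A+C: memory 12+12=24, value 12+30=42
Best: 66 rps.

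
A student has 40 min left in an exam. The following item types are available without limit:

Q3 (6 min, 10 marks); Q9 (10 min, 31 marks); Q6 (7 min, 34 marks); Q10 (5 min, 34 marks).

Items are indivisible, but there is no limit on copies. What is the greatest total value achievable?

Best value-per-unit is Q10 at 34/5, and filling with it alone uses time 8×5=40. No mix of the others beats 8×34 = 272.

272 marks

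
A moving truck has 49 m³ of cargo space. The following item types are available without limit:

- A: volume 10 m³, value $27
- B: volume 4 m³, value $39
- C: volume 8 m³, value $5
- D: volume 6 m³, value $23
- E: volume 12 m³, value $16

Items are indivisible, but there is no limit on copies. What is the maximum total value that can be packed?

Best value-per-unit is B at 39/4, and filling with it alone uses volume 12×4=48. No mix of the others beats 12×39 = 468.

$468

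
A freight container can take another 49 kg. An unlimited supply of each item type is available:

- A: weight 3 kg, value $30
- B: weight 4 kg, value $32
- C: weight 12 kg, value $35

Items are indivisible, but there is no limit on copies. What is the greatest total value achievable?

Best value-per-unit is A at 30/3; filling with it alone gives 16×30 = 480.
Optimal mix: 15×A + 1×B → weight 49, value 482.

$482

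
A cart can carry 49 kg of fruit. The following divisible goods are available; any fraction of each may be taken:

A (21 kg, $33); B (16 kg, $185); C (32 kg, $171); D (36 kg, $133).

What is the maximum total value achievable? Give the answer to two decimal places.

Take in order of value per unit:
- B (185/16 per unit): all 16 → value 185, running total 185.00
- C (171/32 per unit): all 32 → value 171, running total 356.00
- D (133/36 per unit): 1 of 36 → value 1×133/36 = 3.6944, running total 359.69
Total 359.69.

359.69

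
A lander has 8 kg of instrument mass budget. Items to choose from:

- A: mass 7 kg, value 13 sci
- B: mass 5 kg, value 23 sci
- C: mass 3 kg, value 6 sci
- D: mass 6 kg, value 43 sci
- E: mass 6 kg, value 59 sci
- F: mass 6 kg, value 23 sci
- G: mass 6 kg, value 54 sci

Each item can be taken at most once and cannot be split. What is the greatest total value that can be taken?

Check high-value combinations within 8 kg:
- E: mass 6, value 59
- G: mass 6, value 54
- D: mass 6, value 43
- B+C: mass 5+3=8, value 23+6=29
- B: mass 5, value 23
Best: 59 sci.

59 sci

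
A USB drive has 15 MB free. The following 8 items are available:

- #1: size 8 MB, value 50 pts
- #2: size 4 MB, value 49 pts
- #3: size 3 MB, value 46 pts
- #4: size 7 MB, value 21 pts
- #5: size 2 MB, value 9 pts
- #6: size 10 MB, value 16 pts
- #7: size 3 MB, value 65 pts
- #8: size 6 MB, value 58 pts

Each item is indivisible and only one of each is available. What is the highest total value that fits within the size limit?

181 pts

This is a 0/1 knapsack; check combinations near the capacity.
- #2+#5+#7+#8: size 4+2+3+6=15, value 49+9+65+58=181
- #3+#5+#7+#8: size 3+2+3+6=14, value 46+9+65+58=178
- #2+#7+#8: size 4+3+6=13, value 49+65+58=172
- #2+#3+#5+#7: size 4+3+2+3=12, value 49+46+9+65=169
Best: 181 pts.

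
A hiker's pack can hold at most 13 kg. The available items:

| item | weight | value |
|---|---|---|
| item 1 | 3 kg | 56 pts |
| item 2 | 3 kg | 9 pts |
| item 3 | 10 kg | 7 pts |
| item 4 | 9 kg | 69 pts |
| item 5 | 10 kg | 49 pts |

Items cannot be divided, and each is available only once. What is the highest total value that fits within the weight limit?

Check high-value combinations within 13 kg:
- item 1+item 4: weight 3+9=12, value 56+69=125
- item 1+item 5: weight 3+10=13, value 56+49=105
- item 2+item 4: weight 3+9=12, value 9+69=78
- item 4: weight 9, value 69
Best: 125 pts.

125 pts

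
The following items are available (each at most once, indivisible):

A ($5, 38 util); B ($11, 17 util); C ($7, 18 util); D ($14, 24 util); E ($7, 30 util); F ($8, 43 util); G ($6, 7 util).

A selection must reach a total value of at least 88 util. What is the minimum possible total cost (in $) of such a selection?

19

Subsets with value ≥ 88, sorted by total cost:
- A+F+G: cost 19, value 88
- A+E+F: cost 20, value 111
Minimum cost: 19 $.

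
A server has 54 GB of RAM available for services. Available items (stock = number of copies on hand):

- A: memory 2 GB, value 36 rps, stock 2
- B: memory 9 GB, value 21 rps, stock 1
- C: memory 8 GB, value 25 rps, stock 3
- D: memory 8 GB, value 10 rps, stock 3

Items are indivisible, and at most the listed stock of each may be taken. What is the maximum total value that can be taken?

188 rps

Top feasible selections:
- 2×A + 1×B + 3×C + 2×D: memory 53, value 188
- 2×A + 1×B + 3×C + 1×D: memory 45, value 178
Best: 188 rps.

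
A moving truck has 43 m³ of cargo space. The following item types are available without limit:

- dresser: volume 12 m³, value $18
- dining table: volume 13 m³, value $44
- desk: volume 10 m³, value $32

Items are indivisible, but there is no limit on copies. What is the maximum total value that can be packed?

$140

Best value-per-unit is dining table at 44/13; filling with it alone gives 3×44 = 132.
Optimal mix: 1×dining table + 3×desk → volume 43, value 140.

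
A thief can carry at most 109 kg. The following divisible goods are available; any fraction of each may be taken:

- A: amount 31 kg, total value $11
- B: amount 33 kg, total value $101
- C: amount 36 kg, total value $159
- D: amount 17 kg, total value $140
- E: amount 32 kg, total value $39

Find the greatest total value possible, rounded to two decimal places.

428.03

Take in order of value per unit:
- D (140/17 per unit): all 17 → value 140, running total 140.00
- C (159/36 per unit): all 36 → value 159, running total 299.00
- B (101/33 per unit): all 33 → value 101, running total 400.00
- E (39/32 per unit): 23 of 32 → value 23×39/32 = 28.0313, running total 428.03
Total 428.03.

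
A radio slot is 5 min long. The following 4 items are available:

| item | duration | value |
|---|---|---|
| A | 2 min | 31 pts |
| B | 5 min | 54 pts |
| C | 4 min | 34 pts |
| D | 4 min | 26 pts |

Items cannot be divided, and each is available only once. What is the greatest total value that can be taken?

54 pts

This is a 0/1 knapsack; check combinations near the capacity.
- B: duration 5, value 54
- C: duration 4, value 34
- A: duration 2, value 31
Best: 54 pts.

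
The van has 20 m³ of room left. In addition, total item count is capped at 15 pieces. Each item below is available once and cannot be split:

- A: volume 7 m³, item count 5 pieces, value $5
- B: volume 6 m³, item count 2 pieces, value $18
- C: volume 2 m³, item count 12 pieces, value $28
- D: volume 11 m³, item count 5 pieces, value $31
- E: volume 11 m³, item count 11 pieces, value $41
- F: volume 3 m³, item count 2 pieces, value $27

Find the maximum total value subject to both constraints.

Feasible sets respecting both limits:
- B+E+F: volume 20, item count 15, value 86
- B+D+F: volume 20, item count 9, value 76
- E+F: volume 14, item count 13, value 68
- B+E: volume 17, item count 13, value 59
Best: $86.

$86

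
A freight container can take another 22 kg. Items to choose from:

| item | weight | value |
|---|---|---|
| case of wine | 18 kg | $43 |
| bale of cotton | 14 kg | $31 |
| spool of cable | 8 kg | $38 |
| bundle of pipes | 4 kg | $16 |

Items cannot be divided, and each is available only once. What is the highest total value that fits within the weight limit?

$69

Check high-value combinations within 22 kg:
- bale of cotton+spool of cable: weight 14+8=22, value 31+38=69
- case of wine+bundle of pipes: weight 18+4=22, value 43+16=59
- spool of cable+bundle of pipes: weight 8+4=12, value 38+16=54
Best: $69.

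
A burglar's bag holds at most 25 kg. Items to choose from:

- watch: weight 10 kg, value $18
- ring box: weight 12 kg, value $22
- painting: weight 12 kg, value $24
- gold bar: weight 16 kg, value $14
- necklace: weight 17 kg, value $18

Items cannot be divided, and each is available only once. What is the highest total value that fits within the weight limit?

$46

This is a 0/1 knapsack; check combinations near the capacity.
- ring box+painting: weight 12+12=24, value 22+24=46
- watch+painting: weight 10+12=22, value 18+24=42
- watch+ring box: weight 10+12=22, value 18+22=40
- painting: weight 12, value 24
- ring box: weight 12, value 22
Best: $46.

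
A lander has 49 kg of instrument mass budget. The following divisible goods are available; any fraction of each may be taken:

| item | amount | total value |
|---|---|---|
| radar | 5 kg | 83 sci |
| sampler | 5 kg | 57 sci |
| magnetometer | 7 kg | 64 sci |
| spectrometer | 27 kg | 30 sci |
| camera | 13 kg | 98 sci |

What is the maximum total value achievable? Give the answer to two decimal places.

323.11

Take in order of value per unit:
- radar (83/5 per unit): all 5 → value 83, running total 83.00
- sampler (57/5 per unit): all 5 → value 57, running total 140.00
- magnetometer (64/7 per unit): all 7 → value 64, running total 204.00
- camera (98/13 per unit): all 13 → value 98, running total 302.00
- spectrometer (30/27 per unit): 19 of 27 → value 19×30/27 = 21.1111, running total 323.11
Total 323.11.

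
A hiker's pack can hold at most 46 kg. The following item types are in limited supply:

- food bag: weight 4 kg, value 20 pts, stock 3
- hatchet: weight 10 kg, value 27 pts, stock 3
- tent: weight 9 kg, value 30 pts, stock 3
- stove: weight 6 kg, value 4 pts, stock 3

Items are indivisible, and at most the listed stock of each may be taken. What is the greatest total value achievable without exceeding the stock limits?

Best selections within weight 46 and stock limits:
- 2×food bag + 1×hatchet + 3×tent: weight 45, value 157
- 3×food bag + 3×tent + 1×stove: weight 45, value 154
- 2×food bag + 2×hatchet + 2×tent: weight 46, value 154
Best: 157 pts.

157 pts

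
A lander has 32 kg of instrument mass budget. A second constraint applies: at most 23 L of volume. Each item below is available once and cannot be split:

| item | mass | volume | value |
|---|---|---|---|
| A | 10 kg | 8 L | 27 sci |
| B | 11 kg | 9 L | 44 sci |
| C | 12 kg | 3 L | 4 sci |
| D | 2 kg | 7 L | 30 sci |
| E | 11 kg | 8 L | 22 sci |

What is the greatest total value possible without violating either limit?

79 sci

Feasible sets respecting both limits:
- A+D+E: mass 23, volume 23, value 79
- B+C+D: mass 25, volume 19, value 78
- B+D: mass 13, volume 16, value 74
Best: 79 sci.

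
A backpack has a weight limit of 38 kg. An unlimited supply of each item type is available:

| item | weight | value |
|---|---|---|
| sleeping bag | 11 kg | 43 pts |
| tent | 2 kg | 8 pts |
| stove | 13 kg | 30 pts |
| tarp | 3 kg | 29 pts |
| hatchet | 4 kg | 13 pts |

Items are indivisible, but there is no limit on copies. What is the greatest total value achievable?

Best value-per-unit is tarp at 29/3; filling with it alone gives 12×29 = 348.
Optimal mix: 1×tent + 12×tarp → weight 38, value 356.

356 pts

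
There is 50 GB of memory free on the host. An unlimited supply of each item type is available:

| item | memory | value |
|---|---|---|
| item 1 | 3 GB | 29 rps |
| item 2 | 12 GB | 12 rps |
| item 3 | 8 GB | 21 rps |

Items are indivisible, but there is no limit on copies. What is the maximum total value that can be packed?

464 rps

Best value-per-unit is item 1 at 29/3, and filling with it alone uses memory 16×3=48. No mix of the others beats 16×29 = 464.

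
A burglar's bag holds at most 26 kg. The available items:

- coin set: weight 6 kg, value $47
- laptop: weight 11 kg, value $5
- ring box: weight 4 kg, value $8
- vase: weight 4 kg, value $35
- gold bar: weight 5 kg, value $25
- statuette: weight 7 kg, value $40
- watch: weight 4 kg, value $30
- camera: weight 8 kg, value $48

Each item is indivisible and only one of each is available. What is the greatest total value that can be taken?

$177

Check high-value combinations within 26 kg:
- coin set+vase+gold bar+statuette+watch: weight 6+4+5+7+4=26, value 47+35+25+40+30=177
- coin set+vase+statuette+camera: weight 6+4+7+8=25, value 47+35+40+48=170
- coin set+ring box+vase+watch+camera: weight 6+4+4+4+8=26, value 47+8+35+30+48=168
- coin set+statuette+watch+camera: weight 6+7+4+8=25, value 47+40+30+48=165
- coin set+vase+watch+camera: weight 6+4+4+8=22, value 47+35+30+48=160
Best: $177.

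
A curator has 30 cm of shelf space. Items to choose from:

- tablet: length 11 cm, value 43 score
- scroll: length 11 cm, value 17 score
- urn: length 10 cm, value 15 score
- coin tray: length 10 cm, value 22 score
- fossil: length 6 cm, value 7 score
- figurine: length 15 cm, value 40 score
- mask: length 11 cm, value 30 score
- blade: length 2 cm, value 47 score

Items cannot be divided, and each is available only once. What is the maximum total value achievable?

Check high-value combinations within 30 cm:
- tablet+figurine+blade: length 11+15+2=28, value 43+40+47=130
- tablet+fossil+mask+blade: length 11+6+11+2=30, value 43+7+30+47=127
- tablet+mask+blade: length 11+11+2=24, value 43+30+47=120
- tablet+coin tray+fossil+blade: length 11+10+6+2=29, value 43+22+7+47=119
Best: 130 score.

130 score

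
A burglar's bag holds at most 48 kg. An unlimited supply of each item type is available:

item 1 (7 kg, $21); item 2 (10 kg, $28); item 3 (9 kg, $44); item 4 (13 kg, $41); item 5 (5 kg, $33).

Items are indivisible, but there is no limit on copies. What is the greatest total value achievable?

Best value-per-unit is item 5 at 33/5, and filling with it alone uses weight 9×5=45. No mix of the others beats 9×33 = 297.

$297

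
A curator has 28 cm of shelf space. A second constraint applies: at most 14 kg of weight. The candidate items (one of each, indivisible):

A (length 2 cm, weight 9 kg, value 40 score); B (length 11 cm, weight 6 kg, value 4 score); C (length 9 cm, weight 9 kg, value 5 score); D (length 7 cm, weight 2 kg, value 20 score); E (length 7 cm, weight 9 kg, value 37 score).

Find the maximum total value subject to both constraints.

60 score

Feasible sets respecting both limits:
- A+D: length 9, weight 11, value 60
- D+E: length 14, weight 11, value 57
- A: length 2, weight 9, value 40
- E: length 7, weight 9, value 37
Best: 60 score.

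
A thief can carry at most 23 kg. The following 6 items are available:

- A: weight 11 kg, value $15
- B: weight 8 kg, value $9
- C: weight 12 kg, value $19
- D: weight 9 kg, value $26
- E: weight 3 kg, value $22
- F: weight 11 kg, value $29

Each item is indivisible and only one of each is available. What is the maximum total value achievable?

Check high-value combinations within 23 kg:
- D+E+F: weight 9+3+11=23, value 26+22+29=77
- A+D+E: weight 11+9+3=23, value 15+26+22=63
- B+E+F: weight 8+3+11=22, value 9+22+29=60
- B+D+E: weight 8+9+3=20, value 9+26+22=57
Best: $77.

$77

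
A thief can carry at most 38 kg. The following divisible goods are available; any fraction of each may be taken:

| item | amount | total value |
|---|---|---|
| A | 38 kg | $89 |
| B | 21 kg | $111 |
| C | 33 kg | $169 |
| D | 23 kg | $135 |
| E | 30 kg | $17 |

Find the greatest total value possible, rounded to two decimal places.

Take in order of value per unit:
- D (135/23 per unit): all 23 → value 135, running total 135.00
- B (111/21 per unit): 15 of 21 → value 15×111/21 = 79.2857, running total 214.29
Total 214.29.

214.29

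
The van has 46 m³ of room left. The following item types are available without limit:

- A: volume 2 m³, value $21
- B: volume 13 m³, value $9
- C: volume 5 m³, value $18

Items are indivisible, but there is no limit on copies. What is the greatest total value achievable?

Best value-per-unit is A at 21/2, and filling with it alone uses volume 23×2=46. No mix of the others beats 23×21 = 483.

$483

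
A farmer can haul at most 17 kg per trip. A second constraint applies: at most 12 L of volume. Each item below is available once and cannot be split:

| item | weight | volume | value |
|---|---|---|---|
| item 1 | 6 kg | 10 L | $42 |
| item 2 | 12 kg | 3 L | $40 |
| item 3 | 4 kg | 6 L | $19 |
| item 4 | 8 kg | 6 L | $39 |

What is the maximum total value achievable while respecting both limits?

$59

Feasible sets respecting both limits:
- item 2+item 3: weight 16, volume 9, value 59
- item 3+item 4: weight 12, volume 12, value 58
- item 1: weight 6, volume 10, value 42
Best: $59.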